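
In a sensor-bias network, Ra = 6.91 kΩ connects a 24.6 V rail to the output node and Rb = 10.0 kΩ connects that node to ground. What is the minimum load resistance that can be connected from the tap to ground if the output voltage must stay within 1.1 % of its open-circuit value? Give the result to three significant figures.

R_L(min) ≈ 367 kΩ

Output resistance R_th = Ra‖Rb = (6.91 × 10.0)/16.91 = 4.086 kΩ.
The fractional drop is R_th/(R_th + R_L); requiring this ≤ 0.0110 gives R_L ≥ R_th(1/0.0110 − 1) = 4.086 × 89.91 = 367 kΩ.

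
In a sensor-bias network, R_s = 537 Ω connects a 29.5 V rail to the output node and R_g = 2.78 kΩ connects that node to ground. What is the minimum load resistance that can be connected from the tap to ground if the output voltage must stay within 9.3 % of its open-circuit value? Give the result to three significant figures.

R_L(min) ≈ 4.39 kΩ

Output resistance R_th = R_s‖R_g = (537 × 2780)/3317 = 450.1 Ω.
The fractional drop is R_th/(R_th + R_L); requiring this ≤ 0.0930 gives R_L ≥ R_th(1/0.0930 − 1) = 450.1 × 9.753 = 4.39 kΩ.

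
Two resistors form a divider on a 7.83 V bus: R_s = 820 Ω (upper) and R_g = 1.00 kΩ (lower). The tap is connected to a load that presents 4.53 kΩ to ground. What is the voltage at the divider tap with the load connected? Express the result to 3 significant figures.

V_out ≈ 3.91 V

The load sits in parallel with R_g: R_g‖R_L = (1000 × 4530) / (1000 + 4530) = 819.2 Ω.
V_out = 7.83 × 819.2 / (820 + 819.2) = 7.83 × 819.2/1639 = 3.91 V.
(Unloaded it would have been 4.30 V.)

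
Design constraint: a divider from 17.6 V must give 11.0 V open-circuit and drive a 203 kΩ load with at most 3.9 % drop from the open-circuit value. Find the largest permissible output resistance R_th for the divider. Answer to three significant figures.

Loading drop = R_th/(R_th + R_L) ≤ 0.0390, so R_th ≤ R_L · ε/(1−ε) = 203 kΩ × 0.0390/0.9610 = 8.24 kΩ.
(Any R1, R2 with R2/(R1+R2) = 0.625 and R1‖R2 ≤ 8.24 kΩ will meet the spec.)

R_th ≤ 8.24 kΩ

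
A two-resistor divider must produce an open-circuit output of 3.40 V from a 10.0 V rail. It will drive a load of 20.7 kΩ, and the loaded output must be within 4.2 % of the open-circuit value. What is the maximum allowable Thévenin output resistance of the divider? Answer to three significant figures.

Loading drop = R_th/(R_th + R_L) ≤ 0.0420, so R_th ≤ R_L · ε/(1−ε) = 20.7 kΩ × 0.0420/0.9580 = 908 Ω.

R_th ≤ 908 Ω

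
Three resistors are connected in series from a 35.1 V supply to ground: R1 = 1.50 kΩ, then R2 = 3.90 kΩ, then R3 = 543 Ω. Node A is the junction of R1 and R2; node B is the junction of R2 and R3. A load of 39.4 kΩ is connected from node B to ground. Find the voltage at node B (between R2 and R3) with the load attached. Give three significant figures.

V ≈ 3.17 V

At node B, R3 is in parallel with the load: R3‖R_L = 535.6 Ω.
Below node A the resistance is R2 + (R3‖R_L) = 4436 Ω, so V_A = 35.1 × 4436/5936 = 26.23 V.
Then V_B = V_A × (R3‖R_L)/(R2 + R3‖R_L) = 26.23 × 535.6/4436 = 3.17 V.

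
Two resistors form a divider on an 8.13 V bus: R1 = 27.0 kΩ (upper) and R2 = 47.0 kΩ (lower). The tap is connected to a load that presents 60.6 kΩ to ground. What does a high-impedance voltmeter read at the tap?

V_out ≈ 4.02 V

The load sits in parallel with R2: R2‖R_L = (47.0 × 60.6) / (47.0 + 60.6) = 26.47 kΩ.
V_out = 8.13 × 26.47 / (27.0 + 26.47) = 8.13 × 26.47/53.47 = 4.02 V.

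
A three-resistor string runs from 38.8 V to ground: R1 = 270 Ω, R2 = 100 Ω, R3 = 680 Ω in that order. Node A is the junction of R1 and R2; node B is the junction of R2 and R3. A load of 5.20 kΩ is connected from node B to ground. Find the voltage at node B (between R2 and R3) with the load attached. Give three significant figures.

At node B, R3 is in parallel with the load: R3‖R_L = 601.4 Ω.
Below node A the resistance is R2 + (R3‖R_L) = 701.4 Ω, so V_A = 38.8 × 701.4/971.4 = 28.02 V.
Then V_B = V_A × (R3‖R_L)/(R2 + R3‖R_L) = 28.02 × 601.4/701.4 = 24.0 V.

V ≈ 24.0 V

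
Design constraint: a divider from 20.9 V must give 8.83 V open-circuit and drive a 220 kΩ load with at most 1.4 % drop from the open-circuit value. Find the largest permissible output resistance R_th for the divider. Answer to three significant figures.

R_th ≤ 3.12 kΩ

Loading drop = R_th/(R_th + R_L) ≤ 0.0140, so R_th ≤ R_L · ε/(1−ε) = 220 kΩ × 0.0140/0.9860 = 3.12 kΩ.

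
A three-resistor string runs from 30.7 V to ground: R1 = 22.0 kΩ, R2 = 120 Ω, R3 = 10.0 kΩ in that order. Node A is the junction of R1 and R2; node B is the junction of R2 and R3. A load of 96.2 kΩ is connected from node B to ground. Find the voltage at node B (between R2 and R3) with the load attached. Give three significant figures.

V ≈ 8.92 V

At node B, R3 is in parallel with the load: R3‖R_L = 9058 Ω.
Below node A the resistance is R2 + (R3‖R_L) = 9178 Ω, so V_A = 30.7 × 9178/31180 = 9.038 V.
Then V_B = V_A × (R3‖R_L)/(R2 + R3‖R_L) = 9.038 × 9058/9178 = 8.92 V.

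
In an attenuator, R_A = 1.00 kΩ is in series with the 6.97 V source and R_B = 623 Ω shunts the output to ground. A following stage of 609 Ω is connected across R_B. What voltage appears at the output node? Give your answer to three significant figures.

V_out ≈ 1.64 V

The load sits in parallel with R_B: R_B‖R_L = (623 × 609) / (623 + 609) = 308.0 Ω.
V_out = 6.97 × 308.0 / (1000 + 308.0) = 6.97 × 308.0/1308 = 1.64 V.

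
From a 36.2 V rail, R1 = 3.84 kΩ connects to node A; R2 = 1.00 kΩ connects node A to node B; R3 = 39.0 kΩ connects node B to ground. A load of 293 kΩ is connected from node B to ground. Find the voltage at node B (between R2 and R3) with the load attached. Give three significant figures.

V ≈ 31.7 V

At node B, R3 is in parallel with the load: R3‖R_L = 34.42 kΩ.
Below node A the resistance is R2 + (R3‖R_L) = 35.42 kΩ, so V_A = 36.2 × 35.42/39.26 = 32.66 V.
Then V_B = V_A × (R3‖R_L)/(R2 + R3‖R_L) = 32.66 × 34.42/35.42 = 31.7 V.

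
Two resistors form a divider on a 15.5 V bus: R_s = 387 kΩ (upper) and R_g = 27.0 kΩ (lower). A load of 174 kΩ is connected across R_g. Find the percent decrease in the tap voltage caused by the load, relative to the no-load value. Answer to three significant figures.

The divider's output (Thévenin) resistance is R_s‖R_g = 25.24 kΩ.
Fractional drop under load = R_th/(R_th + R_L) = 25.24 / (25.24 + 174) = 0.1267.
So the output falls by 12.7 %.

12.7 %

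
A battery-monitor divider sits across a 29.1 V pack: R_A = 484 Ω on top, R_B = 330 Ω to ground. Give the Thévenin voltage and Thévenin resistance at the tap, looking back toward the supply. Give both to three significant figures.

V_th = 11.8 V, R_th = 196 Ω

V_th is the open-circuit tap voltage: 29.1 × 330/(484 + 330) = 11.8 V.
With the supply zeroed, R_A and R_B appear in parallel from the tap: R_th = R_A‖R_B = (484 × 330)/814.0 = 196 Ω.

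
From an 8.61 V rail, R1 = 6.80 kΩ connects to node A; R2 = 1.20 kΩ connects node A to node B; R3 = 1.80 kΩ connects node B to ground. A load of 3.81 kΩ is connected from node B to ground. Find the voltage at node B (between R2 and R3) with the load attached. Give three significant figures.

At node B, R3 is in parallel with the load: R3‖R_L = 1.222 kΩ.
Below node A the resistance is R2 + (R3‖R_L) = 2.422 kΩ, so V_A = 8.61 × 2.422/9.222 = 2.262 V.
Then V_B = V_A × (R3‖R_L)/(R2 + R3‖R_L) = 2.262 × 1.222/2.422 = 1.14 V.

V ≈ 1.14 V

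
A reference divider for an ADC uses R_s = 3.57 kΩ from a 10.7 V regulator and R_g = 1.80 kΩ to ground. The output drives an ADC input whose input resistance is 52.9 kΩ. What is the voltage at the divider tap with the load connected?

The load sits in parallel with R_g: R_g‖R_L = (1.80 × 52.9) / (1.80 + 52.9) = 1.741 kΩ.
V_out = 10.7 × 1.741 / (3.57 + 1.741) = 10.7 × 1.741/5.311 = 3.51 V.

V_out ≈ 3.51 V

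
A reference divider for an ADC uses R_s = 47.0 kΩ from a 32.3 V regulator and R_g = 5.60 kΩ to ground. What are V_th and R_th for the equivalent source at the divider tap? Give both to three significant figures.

V_th = 3.44 V, R_th = 5.00 kΩ

V_th is the open-circuit tap voltage: 32.3 × 5.60/(47.0 + 5.60) = 3.44 V.
With the supply zeroed, R_s and R_g appear in parallel from the tap: R_th = R_s‖R_g = (47.0 × 5.60)/52.60 = 5.00 kΩ.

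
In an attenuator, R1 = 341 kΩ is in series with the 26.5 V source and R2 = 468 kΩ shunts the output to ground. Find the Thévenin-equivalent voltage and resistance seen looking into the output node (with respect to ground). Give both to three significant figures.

V_th = 15.3 V, R_th = 197 kΩ

V_th is the open-circuit tap voltage: 26.5 × 468/(341 + 468) = 15.3 V.
With the supply zeroed, R1 and R2 appear in parallel from the tap: R_th = R1‖R2 = (341 × 468)/809.0 = 197 kΩ.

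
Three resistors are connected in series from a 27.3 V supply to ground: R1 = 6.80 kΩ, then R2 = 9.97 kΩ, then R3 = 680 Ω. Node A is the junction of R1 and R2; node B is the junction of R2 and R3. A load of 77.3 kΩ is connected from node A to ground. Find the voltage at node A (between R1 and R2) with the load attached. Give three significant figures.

V ≈ 15.8 V

Below node A the series string R2+R3 = 10650 Ω sits in parallel with the 77300 Ω load: 9360 Ω.
V_A = 27.3 × 9360/(6800 + 9360) = 15.8 V.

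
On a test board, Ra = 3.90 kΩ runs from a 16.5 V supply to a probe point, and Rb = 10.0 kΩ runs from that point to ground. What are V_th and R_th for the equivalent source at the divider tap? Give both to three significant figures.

V_th is the open-circuit tap voltage: 16.5 × 10.0/(3.90 + 10.0) = 11.9 V.
With the supply zeroed, Ra and Rb appear in parallel from the tap: R_th = Ra‖Rb = (3.90 × 10.0)/13.90 = 2.81 kΩ.

V_th = 11.9 V, R_th = 2.81 kΩ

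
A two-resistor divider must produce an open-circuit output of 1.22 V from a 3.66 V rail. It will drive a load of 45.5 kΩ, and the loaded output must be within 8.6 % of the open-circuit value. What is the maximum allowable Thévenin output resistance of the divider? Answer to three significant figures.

R_th ≤ 4.28 kΩ

Loading drop = R_th/(R_th + R_L) ≤ 0.0860, so R_th ≤ R_L · ε/(1−ε) = 45.5 kΩ × 0.0860/0.9140 = 4.28 kΩ.
(Any R1, R2 with R2/(R1+R2) = 0.333 and R1‖R2 ≤ 4.28 kΩ will meet the spec.)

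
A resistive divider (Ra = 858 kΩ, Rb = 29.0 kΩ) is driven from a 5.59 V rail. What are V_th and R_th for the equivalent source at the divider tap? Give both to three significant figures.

V_th is the open-circuit tap voltage: 5.59 × 29.0/(858 + 29.0) = 0.183 V.
With the supply zeroed, Ra and Rb appear in parallel from the tap: R_th = Ra‖Rb = (858 × 29.0)/887.0 = 28.1 kΩ.

V_th = 0.183 V, R_th = 28.1 kΩ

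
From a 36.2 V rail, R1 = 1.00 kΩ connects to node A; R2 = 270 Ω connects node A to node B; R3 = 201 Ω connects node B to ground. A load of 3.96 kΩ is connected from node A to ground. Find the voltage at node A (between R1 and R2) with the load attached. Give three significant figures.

Below node A the series string R2+R3 = 471.0 Ω sits in parallel with the 3960 Ω load: 420.9 Ω.
V_A = 36.2 × 420.9/(1000 + 420.9) = 10.7 V.

V ≈ 10.7 V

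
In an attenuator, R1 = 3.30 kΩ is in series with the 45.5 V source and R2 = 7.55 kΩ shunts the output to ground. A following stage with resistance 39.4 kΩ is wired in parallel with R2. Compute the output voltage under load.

V_out ≈ 29.9 V

The load sits in parallel with R2: R2‖R_L = (7.55 × 39.4) / (7.55 + 39.4) = 6.336 kΩ.
V_out = 45.5 × 6.336 / (3.30 + 6.336) = 45.5 × 6.336/9.636 = 29.9 V.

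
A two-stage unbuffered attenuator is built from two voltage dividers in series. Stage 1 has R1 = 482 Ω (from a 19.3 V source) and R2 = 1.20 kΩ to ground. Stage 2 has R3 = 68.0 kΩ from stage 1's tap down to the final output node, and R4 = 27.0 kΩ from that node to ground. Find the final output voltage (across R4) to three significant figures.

Stage 2 presents R3+R4 = 95000 Ω as a load on stage 1's tap.
Stage 1's lower leg becomes R2‖(R3+R4) = 1185 Ω, so V_mid = 19.3 × 1185/1667 = 13.72 V.
Stage 2 is itself unloaded: V_out = V_mid × R4/(R3+R4) = 13.72 × 27000/95000 = 3.90 V.

V_out ≈ 3.90 V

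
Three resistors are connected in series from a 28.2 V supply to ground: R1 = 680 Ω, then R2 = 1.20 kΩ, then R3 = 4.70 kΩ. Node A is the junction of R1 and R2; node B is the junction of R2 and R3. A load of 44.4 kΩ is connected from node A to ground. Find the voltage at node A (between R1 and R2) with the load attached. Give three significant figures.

Below node A the series string R2+R3 = 5900 Ω sits in parallel with the 44400 Ω load: 5208 Ω.
V_A = 28.2 × 5208/(680 + 5208) = 24.9 V.

V ≈ 24.9 V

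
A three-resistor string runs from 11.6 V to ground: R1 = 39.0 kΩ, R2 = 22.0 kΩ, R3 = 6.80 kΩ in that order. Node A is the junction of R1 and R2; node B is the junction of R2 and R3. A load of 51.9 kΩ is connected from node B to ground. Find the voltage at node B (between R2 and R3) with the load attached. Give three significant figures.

At node B, R3 is in parallel with the load: R3‖R_L = 6.012 kΩ.
Below node A the resistance is R2 + (R3‖R_L) = 28.01 kΩ, so V_A = 11.6 × 28.01/67.01 = 4.849 V.
Then V_B = V_A × (R3‖R_L)/(R2 + R3‖R_L) = 4.849 × 6.012/28.01 = 1.04 V.

V ≈ 1.04 V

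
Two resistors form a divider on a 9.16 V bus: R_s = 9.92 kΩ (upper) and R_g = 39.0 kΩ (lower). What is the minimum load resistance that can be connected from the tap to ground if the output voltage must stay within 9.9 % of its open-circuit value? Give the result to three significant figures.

Output resistance R_th = R_s‖R_g = (9.92 × 39.0)/48.92 = 7.908 kΩ.
The fractional drop is R_th/(R_th + R_L); requiring this ≤ 0.0990 gives R_L ≥ R_th(1/0.0990 − 1) = 7.908 × 9.101 = 72.0 kΩ.

R_L(min) ≈ 72.0 kΩ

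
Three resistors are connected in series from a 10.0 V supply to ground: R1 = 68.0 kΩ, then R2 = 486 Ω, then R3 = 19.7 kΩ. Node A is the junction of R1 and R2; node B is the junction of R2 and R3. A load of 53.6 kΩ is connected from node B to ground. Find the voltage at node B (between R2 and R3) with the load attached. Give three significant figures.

V ≈ 1.74 V

At node B, R3 is in parallel with the load: R3‖R_L = 14410 Ω.
Below node A the resistance is R2 + (R3‖R_L) = 14890 Ω, so V_A = 10.0 × 14890/82890 = 1.797 V.
Then V_B = V_A × (R3‖R_L)/(R2 + R3‖R_L) = 1.797 × 14410/14890 = 1.74 V.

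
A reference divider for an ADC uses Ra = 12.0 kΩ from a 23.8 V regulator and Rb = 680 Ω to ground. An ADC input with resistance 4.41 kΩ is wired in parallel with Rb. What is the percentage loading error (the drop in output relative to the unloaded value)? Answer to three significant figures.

12.7 %

Unloaded V = 23.8 × 680/12680 = 1.2763 V.
Loaded: Rb‖R_L = 589.2 Ω, giving V = 23.8 × 589.2/12590 = 1.1138 V.
Drop = (1.2763 − 1.1138) / 1.2763 = 12.7 %.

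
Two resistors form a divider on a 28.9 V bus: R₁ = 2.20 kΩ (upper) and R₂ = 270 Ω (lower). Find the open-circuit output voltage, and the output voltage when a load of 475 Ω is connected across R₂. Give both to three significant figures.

Unloaded: 3.16 V; loaded: 2.10 V

Open-circuit: V = 28.9 × 270/(2200 + 270) = 3.16 V.
With the load, R₂ becomes R₂‖R_L = 172.1 Ω, so V = 28.9 × 172.1/2372 = 2.10 V.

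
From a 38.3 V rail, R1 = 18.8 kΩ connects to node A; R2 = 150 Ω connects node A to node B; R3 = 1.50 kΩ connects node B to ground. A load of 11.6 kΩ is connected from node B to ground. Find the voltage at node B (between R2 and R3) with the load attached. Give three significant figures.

V ≈ 2.51 V

At node B, R3 is in parallel with the load: R3‖R_L = 1328 Ω.
Below node A the resistance is R2 + (R3‖R_L) = 1478 Ω, so V_A = 38.3 × 1478/20280 = 2.792 V.
Then V_B = V_A × (R3‖R_L)/(R2 + R3‖R_L) = 2.792 × 1328/1478 = 2.51 V.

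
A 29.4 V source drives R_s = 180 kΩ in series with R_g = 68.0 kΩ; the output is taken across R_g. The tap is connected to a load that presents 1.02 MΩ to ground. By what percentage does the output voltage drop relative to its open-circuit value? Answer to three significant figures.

4.62 %

The divider's output (Thévenin) resistance is R_s‖R_g = 49.35 kΩ.
Fractional drop under load = R_th/(R_th + R_L) = 49.35 / (49.35 + 1020) = 0.04615.
So the output falls by 4.62 %.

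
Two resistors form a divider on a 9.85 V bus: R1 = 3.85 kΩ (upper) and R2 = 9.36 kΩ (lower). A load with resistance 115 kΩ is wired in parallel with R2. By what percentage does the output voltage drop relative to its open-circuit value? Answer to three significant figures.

2.32 %

The divider's output (Thévenin) resistance is R1‖R2 = 2.728 kΩ.
Fractional drop under load = R_th/(R_th + R_L) = 2.728 / (2.728 + 115) = 0.02317.
So the output falls by 2.32 %.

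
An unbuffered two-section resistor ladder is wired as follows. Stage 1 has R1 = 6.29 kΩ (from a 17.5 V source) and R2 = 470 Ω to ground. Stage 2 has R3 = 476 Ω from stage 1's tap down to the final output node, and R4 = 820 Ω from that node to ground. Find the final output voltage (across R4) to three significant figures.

V_out ≈ 0.576 V

Stage 2 presents R3+R4 = 1296 Ω as a load on stage 1's tap.
Stage 1's lower leg becomes R2‖(R3+R4) = 344.9 Ω, so V_mid = 17.5 × 344.9/6635 = 0.9097 V.
Stage 2 is itself unloaded: V_out = V_mid × R4/(R3+R4) = 0.9097 × 820/1296 = 0.576 V.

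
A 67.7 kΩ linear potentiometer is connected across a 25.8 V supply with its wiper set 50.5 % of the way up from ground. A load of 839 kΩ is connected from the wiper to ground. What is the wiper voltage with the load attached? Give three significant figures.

V ≈ 12.8 V

The wiper splits the pot into (1−α)R = 33.51 kΩ above and αR = 34.19 kΩ below.
Lower section ‖ load = 32.85 kΩ.
V_wiper = 25.8 × 32.85/(33.51 + 32.85) = 12.8 V.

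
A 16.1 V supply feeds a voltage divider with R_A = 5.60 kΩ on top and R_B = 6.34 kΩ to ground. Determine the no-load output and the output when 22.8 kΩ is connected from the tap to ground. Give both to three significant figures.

Unloaded: 8.55 V; loaded: 7.56 V

Open-circuit: V = 16.1 × 6.34/(5.60 + 6.34) = 8.55 V.
With the load, R_B becomes R_B‖R_L = 4.961 kΩ, so V = 16.1 × 4.961/10.56 = 7.56 V.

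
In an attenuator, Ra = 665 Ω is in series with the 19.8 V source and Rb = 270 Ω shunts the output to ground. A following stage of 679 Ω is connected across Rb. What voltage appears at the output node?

V_out ≈ 4.46 V

The load sits in parallel with Rb: Rb‖R_L = (270 × 679) / (270 + 679) = 193.2 Ω.
V_out = 19.8 × 193.2 / (665 + 193.2) = 19.8 × 193.2/858.2 = 4.46 V.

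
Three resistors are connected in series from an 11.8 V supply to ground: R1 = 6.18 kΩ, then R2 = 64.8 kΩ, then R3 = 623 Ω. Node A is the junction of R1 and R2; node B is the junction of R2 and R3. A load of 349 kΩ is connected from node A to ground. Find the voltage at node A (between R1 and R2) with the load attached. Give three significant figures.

V ≈ 10.6 V

Below node A the series string R2+R3 = 65420 Ω sits in parallel with the 349000 Ω load: 55090 Ω.
V_A = 11.8 × 55090/(6180 + 55090) = 10.6 V.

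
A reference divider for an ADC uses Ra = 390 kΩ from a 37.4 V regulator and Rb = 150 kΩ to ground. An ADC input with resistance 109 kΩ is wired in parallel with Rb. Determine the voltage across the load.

V_out ≈ 5.21 V

The load sits in parallel with Rb: Rb‖R_L = (150 × 109) / (150 + 109) = 63.13 kΩ.
V_out = 37.4 × 63.13 / (390 + 63.13) = 37.4 × 63.13/453.1 = 5.21 V.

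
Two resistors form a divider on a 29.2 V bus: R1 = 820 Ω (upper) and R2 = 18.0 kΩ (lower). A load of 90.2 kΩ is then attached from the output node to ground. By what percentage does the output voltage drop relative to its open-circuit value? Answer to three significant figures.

0.862 %

The divider's output (Thévenin) resistance is R1‖R2 = 784.3 Ω.
Fractional drop under load = R_th/(R_th + R_L) = 784.3 / (784.3 + 90200) = 0.008620.
So the output falls by 0.862 %.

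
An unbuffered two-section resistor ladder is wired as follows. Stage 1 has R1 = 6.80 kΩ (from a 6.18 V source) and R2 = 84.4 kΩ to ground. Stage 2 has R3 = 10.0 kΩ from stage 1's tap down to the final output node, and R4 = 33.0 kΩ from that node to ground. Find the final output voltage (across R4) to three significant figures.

Stage 2 presents R3+R4 = 43.00 kΩ as a load on stage 1's tap.
Stage 1's lower leg becomes R2‖(R3+R4) = 28.49 kΩ, so V_mid = 6.18 × 28.49/35.29 = 4.989 V.
Stage 2 is itself unloaded: V_out = V_mid × R4/(R3+R4) = 4.989 × 33.0/43.00 = 3.83 V.

V_out ≈ 3.83 V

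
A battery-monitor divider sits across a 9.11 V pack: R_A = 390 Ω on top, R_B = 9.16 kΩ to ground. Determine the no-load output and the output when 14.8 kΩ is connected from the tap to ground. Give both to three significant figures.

Unloaded: 8.74 V; loaded: 8.52 V

Open-circuit: V = 9.11 × 9160/(390 + 9160) = 8.74 V.
With the load, R_B becomes R_B‖R_L = 5658 Ω, so V = 9.11 × 5658/6048 = 8.52 V.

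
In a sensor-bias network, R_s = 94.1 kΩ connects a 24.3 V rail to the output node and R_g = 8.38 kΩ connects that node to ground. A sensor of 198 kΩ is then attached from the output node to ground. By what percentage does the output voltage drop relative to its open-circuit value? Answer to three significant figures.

The divider's output (Thévenin) resistance is R_s‖R_g = 7.695 kΩ.
Fractional drop under load = R_th/(R_th + R_L) = 7.695 / (7.695 + 198) = 0.03741.
So the output falls by 3.74 %.

3.74 %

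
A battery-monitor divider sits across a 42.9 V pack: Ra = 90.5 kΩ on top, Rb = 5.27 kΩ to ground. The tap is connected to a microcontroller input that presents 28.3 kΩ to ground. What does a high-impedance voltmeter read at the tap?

The load sits in parallel with Rb: Rb‖R_L = (5.27 × 28.3) / (5.27 + 28.3) = 4.443 kΩ.
V_out = 42.9 × 4.443 / (90.5 + 4.443) = 42.9 × 4.443/94.94 = 2.01 V.

V_out ≈ 2.01 V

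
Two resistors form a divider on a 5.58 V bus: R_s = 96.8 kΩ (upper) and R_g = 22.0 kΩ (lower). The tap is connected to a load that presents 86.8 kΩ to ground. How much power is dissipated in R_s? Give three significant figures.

P ≈ 0.230 mW

Total resistance from the source is R_s + (R_g‖R_L) = 114.4 kΩ, so I = 5.58/114.4 kΩ = 0.04880 mA.
P = I²·R_s = (0.04880 mA)² × 96.8 kΩ = 0.230 mW.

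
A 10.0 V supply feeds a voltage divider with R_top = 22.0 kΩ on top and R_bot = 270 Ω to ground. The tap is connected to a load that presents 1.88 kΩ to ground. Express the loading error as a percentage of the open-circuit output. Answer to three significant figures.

12.4 %

The divider's output (Thévenin) resistance is R_top‖R_bot = 266.7 Ω.
Fractional drop under load = R_th/(R_th + R_L) = 266.7 / (266.7 + 1880) = 0.1242.
So the output falls by 12.4 %.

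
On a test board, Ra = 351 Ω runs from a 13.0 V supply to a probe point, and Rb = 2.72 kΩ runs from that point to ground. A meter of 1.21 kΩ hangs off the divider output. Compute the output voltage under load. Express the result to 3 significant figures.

The load sits in parallel with Rb: Rb‖R_L = (2720 × 1210) / (2720 + 1210) = 837.5 Ω.
V_out = 13.0 × 837.5 / (351 + 837.5) = 13.0 × 837.5/1188 = 9.16 V.

V_out ≈ 9.16 V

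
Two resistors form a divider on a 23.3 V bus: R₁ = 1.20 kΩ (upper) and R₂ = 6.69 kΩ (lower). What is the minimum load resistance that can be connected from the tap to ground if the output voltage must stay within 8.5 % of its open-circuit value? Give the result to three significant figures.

R_L(min) ≈ 11.0 kΩ

Output resistance R_th = R₁‖R₂ = (1.20 × 6.69)/7.890 = 1.017 kΩ.
The fractional drop is R_th/(R_th + R_L); requiring this ≤ 0.0850 gives R_L ≥ R_th(1/0.0850 − 1) = 1.017 × 10.76 = 11.0 kΩ.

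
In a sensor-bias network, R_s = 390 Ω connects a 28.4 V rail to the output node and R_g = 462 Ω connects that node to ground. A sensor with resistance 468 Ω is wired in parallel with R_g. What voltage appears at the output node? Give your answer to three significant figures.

V_out ≈ 10.6 V

The load sits in parallel with R_g: R_g‖R_L = (462 × 468) / (462 + 468) = 232.5 Ω.
V_out = 28.4 × 232.5 / (390 + 232.5) = 28.4 × 232.5/622.5 = 10.6 V.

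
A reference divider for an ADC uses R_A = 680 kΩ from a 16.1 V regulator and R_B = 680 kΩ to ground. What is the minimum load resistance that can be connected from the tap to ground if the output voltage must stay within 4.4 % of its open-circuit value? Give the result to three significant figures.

R_L(min) ≈ 7.39 MΩ

Output resistance R_th = R_A‖R_B = (680 × 680)/1360 = 340.0 kΩ.
The fractional drop is R_th/(R_th + R_L); requiring this ≤ 0.0440 gives R_L ≥ R_th(1/0.0440 − 1) = 340.0 × 21.73 = 7.39 MΩ.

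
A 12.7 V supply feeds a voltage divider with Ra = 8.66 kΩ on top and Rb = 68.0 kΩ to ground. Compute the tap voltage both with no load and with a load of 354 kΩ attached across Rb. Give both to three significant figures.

Unloaded: 11.3 V; loaded: 11.0 V

Open-circuit: V = 12.7 × 68.0/(8.66 + 68.0) = 11.3 V.
With the load, Rb becomes Rb‖R_L = 57.04 kΩ, so V = 12.7 × 57.04/65.70 = 11.0 V.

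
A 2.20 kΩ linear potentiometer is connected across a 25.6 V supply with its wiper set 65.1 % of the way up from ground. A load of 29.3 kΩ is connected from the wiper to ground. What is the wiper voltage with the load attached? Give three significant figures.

The wiper splits the pot into (1−α)R = 767.8 Ω above and αR = 1432 Ω below.
Lower section ‖ load = 1365 Ω.
V_wiper = 25.6 × 1365/(767.8 + 1365) = 16.4 V.

V ≈ 16.4 V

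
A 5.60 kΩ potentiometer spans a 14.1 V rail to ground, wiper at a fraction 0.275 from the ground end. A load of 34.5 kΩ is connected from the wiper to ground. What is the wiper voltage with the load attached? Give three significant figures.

V ≈ 3.76 V

The wiper splits the pot into (1−α)R = 4.060 kΩ above and αR = 1.540 kΩ below.
Lower section ‖ load = 1.474 kΩ.
V_wiper = 14.1 × 1.474/(4.060 + 1.474) = 3.76 V.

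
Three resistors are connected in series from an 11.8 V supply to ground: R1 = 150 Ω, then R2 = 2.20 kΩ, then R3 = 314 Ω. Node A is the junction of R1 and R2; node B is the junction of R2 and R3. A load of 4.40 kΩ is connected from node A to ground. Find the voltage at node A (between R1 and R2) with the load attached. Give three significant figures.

V ≈ 10.8 V

Below node A the series string R2+R3 = 2514 Ω sits in parallel with the 4400 Ω load: 1600 Ω.
V_A = 11.8 × 1600/(150 + 1600) = 10.8 V.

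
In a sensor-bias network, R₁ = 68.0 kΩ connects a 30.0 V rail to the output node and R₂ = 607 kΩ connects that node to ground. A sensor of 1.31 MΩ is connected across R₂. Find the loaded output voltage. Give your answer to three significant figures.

V_out ≈ 25.8 V

The load sits in parallel with R₂: R₂‖R_L = (607 × 1310) / (607 + 1310) = 414.8 kΩ.
V_out = 30.0 × 414.8 / (68.0 + 414.8) = 30.0 × 414.8/482.8 = 25.8 V.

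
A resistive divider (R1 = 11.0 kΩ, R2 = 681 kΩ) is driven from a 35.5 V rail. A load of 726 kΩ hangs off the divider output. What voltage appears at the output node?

V_out ≈ 34.4 V

The load sits in parallel with R2: R2‖R_L = (681 × 726) / (681 + 726) = 351.4 kΩ.
V_out = 35.5 × 351.4 / (11.0 + 351.4) = 35.5 × 351.4/362.4 = 34.4 V.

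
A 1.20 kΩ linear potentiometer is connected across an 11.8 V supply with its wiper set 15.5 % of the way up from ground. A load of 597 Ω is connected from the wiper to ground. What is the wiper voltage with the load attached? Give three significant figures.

The wiper splits the pot into (1−α)R = 1014 Ω above and αR = 186.0 Ω below.
Lower section ‖ load = 141.8 Ω.
V_wiper = 11.8 × 141.8/(1014 + 141.8) = 1.45 V.

V ≈ 1.45 V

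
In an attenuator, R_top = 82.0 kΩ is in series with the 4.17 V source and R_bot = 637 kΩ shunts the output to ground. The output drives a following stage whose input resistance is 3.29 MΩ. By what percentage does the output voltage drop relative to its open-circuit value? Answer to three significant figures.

2.16 %

The divider's output (Thévenin) resistance is R_top‖R_bot = 72.65 kΩ.
Fractional drop under load = R_th/(R_th + R_L) = 72.65 / (72.65 + 3290) = 0.02160.
So the output falls by 2.16 %.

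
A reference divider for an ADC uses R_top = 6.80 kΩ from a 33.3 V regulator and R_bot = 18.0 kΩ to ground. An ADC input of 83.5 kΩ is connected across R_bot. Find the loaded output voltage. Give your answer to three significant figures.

The load sits in parallel with R_bot: R_bot‖R_L = (18.0 × 83.5) / (18.0 + 83.5) = 14.81 kΩ.
V_out = 33.3 × 14.81 / (6.80 + 14.81) = 33.3 × 14.81/21.61 = 22.8 V.

V_out ≈ 22.8 V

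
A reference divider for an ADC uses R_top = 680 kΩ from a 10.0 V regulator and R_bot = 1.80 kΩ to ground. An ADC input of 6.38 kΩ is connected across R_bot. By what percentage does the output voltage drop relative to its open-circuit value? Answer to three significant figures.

Unloaded V = 10.0 × 1.80/681.8 = 0.02640 V.
Loaded: R_bot‖R_L = 1.404 kΩ, giving V = 10.0 × 1.404/681.4 = 0.02060 V.
Drop = (0.02640 − 0.02060) / 0.02640 = 22.0 %.

22.0 %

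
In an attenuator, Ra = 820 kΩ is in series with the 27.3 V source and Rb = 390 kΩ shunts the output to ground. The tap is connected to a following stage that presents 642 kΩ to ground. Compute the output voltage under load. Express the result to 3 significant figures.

The load sits in parallel with Rb: Rb‖R_L = (390 × 642) / (390 + 642) = 242.6 kΩ.
V_out = 27.3 × 242.6 / (820 + 242.6) = 27.3 × 242.6/1063 = 6.23 V.
(Unloaded it would have been 8.80 V.)

V_out ≈ 6.23 V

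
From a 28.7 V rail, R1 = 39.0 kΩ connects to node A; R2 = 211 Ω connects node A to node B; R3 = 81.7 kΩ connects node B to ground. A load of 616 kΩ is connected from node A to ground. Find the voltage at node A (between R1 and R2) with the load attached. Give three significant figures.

V ≈ 18.6 V

Below node A the series string R2+R3 = 81910 Ω sits in parallel with the 616000 Ω load: 72300 Ω.
V_A = 28.7 × 72300/(39000 + 72300) = 18.6 V.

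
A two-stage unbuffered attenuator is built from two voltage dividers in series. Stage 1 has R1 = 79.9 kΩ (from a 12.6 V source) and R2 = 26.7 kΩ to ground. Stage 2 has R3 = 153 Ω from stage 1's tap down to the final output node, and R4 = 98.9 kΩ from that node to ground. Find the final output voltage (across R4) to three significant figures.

V_out ≈ 2.62 V

Stage 2 presents R3+R4 = 99050 Ω as a load on stage 1's tap.
Stage 1's lower leg becomes R2‖(R3+R4) = 21030 Ω, so V_mid = 12.6 × 21030/100900 = 2.625 V.
Stage 2 is itself unloaded: V_out = V_mid × R4/(R3+R4) = 2.625 × 98900/99050 = 2.62 V.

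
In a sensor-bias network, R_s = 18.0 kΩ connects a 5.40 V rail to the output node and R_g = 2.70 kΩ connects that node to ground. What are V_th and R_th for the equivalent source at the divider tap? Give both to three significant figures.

V_th is the open-circuit tap voltage: 5.40 × 2.70/(18.0 + 2.70) = 0.704 V.
With the supply zeroed, R_s and R_g appear in parallel from the tap: R_th = R_s‖R_g = (18.0 × 2.70)/20.70 = 2.35 kΩ.

V_th = 0.704 V, R_th = 2.35 kΩ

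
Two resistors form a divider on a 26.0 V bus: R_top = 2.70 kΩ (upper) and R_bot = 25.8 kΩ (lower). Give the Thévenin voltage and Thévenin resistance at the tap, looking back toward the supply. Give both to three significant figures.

V_th is the open-circuit tap voltage: 26.0 × 25.8/(2.70 + 25.8) = 23.5 V.
With the supply zeroed, R_top and R_bot appear in parallel from the tap: R_th = R_top‖R_bot = (2.70 × 25.8)/28.50 = 2.44 kΩ.

V_th = 23.5 V, R_th = 2.44 kΩ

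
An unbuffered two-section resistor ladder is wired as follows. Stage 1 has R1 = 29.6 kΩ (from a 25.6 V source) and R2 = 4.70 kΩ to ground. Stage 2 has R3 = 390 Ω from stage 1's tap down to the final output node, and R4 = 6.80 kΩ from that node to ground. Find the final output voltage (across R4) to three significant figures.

V_out ≈ 2.12 V

Stage 2 presents R3+R4 = 7190 Ω as a load on stage 1's tap.
Stage 1's lower leg becomes R2‖(R3+R4) = 2842 Ω, so V_mid = 25.6 × 2842/32440 = 2.243 V.
Stage 2 is itself unloaded: V_out = V_mid × R4/(R3+R4) = 2.243 × 6800/7190 = 2.12 V.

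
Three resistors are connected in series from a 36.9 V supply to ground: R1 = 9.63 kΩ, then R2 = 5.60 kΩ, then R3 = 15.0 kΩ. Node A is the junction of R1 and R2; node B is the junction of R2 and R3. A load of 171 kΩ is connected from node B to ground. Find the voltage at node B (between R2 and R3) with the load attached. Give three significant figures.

V ≈ 17.5 V

At node B, R3 is in parallel with the load: R3‖R_L = 13.79 kΩ.
Below node A the resistance is R2 + (R3‖R_L) = 19.39 kΩ, so V_A = 36.9 × 19.39/29.02 = 24.66 V.
Then V_B = V_A × (R3‖R_L)/(R2 + R3‖R_L) = 24.66 × 13.79/19.39 = 17.5 V.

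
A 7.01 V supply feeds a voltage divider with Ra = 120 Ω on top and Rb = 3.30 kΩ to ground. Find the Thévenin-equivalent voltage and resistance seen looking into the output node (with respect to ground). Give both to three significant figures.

V_th is the open-circuit tap voltage: 7.01 × 3300/(120 + 3300) = 6.76 V.
With the supply zeroed, Ra and Rb appear in parallel from the tap: R_th = Ra‖Rb = (120 × 3300)/3420 = 116 Ω.

V_th = 6.76 V, R_th = 116 Ω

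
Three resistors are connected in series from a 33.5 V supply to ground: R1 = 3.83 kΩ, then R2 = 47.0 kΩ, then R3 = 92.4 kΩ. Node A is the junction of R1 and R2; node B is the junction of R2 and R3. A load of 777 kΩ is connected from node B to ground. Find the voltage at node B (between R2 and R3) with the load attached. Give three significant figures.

At node B, R3 is in parallel with the load: R3‖R_L = 82.58 kΩ.
Below node A the resistance is R2 + (R3‖R_L) = 129.6 kΩ, so V_A = 33.5 × 129.6/133.4 = 32.54 V.
Then V_B = V_A × (R3‖R_L)/(R2 + R3‖R_L) = 32.54 × 82.58/129.6 = 20.7 V.

V ≈ 20.7 V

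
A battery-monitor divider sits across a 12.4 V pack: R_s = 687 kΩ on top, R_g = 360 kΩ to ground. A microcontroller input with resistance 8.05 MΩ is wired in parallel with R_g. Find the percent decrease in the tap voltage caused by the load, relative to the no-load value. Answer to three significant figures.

The divider's output (Thévenin) resistance is R_s‖R_g = 236.2 kΩ.
Fractional drop under load = R_th/(R_th + R_L) = 236.2 / (236.2 + 8050) = 0.02851.
So the output falls by 2.85 %.

2.85 %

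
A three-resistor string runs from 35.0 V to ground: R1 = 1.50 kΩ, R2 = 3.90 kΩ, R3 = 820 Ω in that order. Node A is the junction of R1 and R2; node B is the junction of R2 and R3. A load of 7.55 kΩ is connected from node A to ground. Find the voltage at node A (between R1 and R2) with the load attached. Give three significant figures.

Below node A the series string R2+R3 = 4720 Ω sits in parallel with the 7550 Ω load: 2904 Ω.
V_A = 35.0 × 2904/(1500 + 2904) = 23.1 V.

V ≈ 23.1 V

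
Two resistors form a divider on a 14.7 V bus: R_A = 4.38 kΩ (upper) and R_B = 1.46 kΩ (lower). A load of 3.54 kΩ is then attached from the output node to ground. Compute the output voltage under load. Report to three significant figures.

V_out ≈ 2.81 V

The load sits in parallel with R_B: R_B‖R_L = (1.46 × 3.54) / (1.46 + 3.54) = 1.034 kΩ.
V_out = 14.7 × 1.034 / (4.38 + 1.034) = 14.7 × 1.034/5.414 = 2.81 V.
(Unloaded it would have been 3.67 V.)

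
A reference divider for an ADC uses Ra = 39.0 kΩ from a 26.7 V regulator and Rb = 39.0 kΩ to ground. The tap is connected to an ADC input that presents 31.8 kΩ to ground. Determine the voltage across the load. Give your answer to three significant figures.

V_out ≈ 8.28 V

The load sits in parallel with Rb: Rb‖R_L = (39.0 × 31.8) / (39.0 + 31.8) = 17.52 kΩ.
V_out = 26.7 × 17.52 / (39.0 + 17.52) = 26.7 × 17.52/56.52 = 8.28 V.
(Unloaded it would have been 13.3 V.)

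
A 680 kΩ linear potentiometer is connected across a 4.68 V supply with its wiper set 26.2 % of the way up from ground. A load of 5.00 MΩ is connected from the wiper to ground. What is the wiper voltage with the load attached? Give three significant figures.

V ≈ 1.19 V

The wiper splits the pot into (1−α)R = 501.8 kΩ above and αR = 178.2 kΩ below.
Lower section ‖ load = 172.0 kΩ.
V_wiper = 4.68 × 172.0/(501.8 + 172.0) = 1.19 V.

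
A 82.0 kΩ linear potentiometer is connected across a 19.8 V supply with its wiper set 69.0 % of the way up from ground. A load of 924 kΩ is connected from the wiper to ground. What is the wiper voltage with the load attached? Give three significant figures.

V ≈ 13.4 V

The wiper splits the pot into (1−α)R = 25.42 kΩ above and αR = 56.58 kΩ below.
Lower section ‖ load = 53.32 kΩ.
V_wiper = 19.8 × 53.32/(25.42 + 53.32) = 13.4 V.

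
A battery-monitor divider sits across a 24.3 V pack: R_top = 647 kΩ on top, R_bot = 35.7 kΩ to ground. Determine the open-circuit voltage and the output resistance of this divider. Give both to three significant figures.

V_th is the open-circuit tap voltage: 24.3 × 35.7/(647 + 35.7) = 1.27 V.
With the supply zeroed, R_top and R_bot appear in parallel from the tap: R_th = R_top‖R_bot = (647 × 35.7)/682.7 = 33.8 kΩ.

V_th = 1.27 V, R_th = 33.8 kΩ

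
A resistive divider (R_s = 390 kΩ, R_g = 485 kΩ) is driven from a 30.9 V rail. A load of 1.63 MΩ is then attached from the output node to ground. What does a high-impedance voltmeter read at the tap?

The load sits in parallel with R_g: R_g‖R_L = (485 × 1630) / (485 + 1630) = 373.8 kΩ.
V_out = 30.9 × 373.8 / (390 + 373.8) = 30.9 × 373.8/763.8 = 15.1 V.

V_out ≈ 15.1 V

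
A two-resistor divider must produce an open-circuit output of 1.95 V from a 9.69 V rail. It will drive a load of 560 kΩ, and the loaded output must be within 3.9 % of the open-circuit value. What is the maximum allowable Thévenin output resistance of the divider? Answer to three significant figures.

Loading drop = R_th/(R_th + R_L) ≤ 0.0390, so R_th ≤ R_L · ε/(1−ε) = 560 kΩ × 0.0390/0.9610 = 22.7 kΩ.
(Any R1, R2 with R2/(R1+R2) = 0.201 and R1‖R2 ≤ 22.7 kΩ will meet the spec.)

R_th ≤ 22.7 kΩ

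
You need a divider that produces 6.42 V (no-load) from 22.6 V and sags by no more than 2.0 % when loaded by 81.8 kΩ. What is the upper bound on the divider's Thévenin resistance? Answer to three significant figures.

R_th ≤ 1.67 kΩ

Loading drop = R_th/(R_th + R_L) ≤ 0.0200, so R_th ≤ R_L · ε/(1−ε) = 81.8 kΩ × 0.0200/0.9800 = 1.67 kΩ.
(Any R1, R2 with R2/(R1+R2) = 0.284 and R1‖R2 ≤ 1.67 kΩ will meet the spec.)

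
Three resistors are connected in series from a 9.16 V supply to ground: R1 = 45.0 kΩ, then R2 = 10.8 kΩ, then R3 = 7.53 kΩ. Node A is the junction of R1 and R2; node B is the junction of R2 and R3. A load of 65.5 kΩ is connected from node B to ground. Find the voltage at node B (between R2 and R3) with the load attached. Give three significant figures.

V ≈ 0.989 V

At node B, R3 is in parallel with the load: R3‖R_L = 6.754 kΩ.
Below node A the resistance is R2 + (R3‖R_L) = 17.55 kΩ, so V_A = 9.16 × 17.55/62.55 = 2.570 V.
Then V_B = V_A × (R3‖R_L)/(R2 + R3‖R_L) = 2.570 × 6.754/17.55 = 0.989 V.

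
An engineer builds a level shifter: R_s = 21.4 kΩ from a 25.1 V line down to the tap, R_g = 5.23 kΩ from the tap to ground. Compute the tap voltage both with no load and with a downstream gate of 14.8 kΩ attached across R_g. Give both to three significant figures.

Open-circuit: V = 25.1 × 5.23/(21.4 + 5.23) = 4.93 V.
With the load, R_g becomes R_g‖R_L = 3.864 kΩ, so V = 25.1 × 3.864/25.26 = 3.84 V.

Unloaded: 4.93 V; loaded: 3.84 V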